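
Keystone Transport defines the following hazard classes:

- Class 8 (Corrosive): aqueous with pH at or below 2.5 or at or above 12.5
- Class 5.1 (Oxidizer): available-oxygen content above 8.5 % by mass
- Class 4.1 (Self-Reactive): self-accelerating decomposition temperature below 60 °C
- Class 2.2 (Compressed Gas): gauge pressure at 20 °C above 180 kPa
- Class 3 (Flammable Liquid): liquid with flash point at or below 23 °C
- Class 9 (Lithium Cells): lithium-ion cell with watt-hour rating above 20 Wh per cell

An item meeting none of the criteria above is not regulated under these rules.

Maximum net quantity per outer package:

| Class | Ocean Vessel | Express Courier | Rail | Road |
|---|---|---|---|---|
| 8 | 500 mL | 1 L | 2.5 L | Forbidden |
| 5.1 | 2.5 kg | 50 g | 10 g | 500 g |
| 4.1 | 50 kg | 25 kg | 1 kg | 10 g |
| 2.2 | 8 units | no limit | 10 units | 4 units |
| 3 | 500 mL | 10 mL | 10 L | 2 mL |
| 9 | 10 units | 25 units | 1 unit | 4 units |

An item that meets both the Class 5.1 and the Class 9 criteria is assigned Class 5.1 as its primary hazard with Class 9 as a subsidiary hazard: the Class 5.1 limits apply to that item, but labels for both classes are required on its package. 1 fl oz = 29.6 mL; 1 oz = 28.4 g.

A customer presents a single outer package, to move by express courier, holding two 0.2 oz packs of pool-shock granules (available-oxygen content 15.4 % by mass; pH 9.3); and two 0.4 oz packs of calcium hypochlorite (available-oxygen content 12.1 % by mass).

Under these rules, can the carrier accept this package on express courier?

Available-oxygen content 15.4 % by mass meets the Class 5.1 criterion (Oxidizer), so the pool-shock granules are Class 5.1.
With available-oxygen content 12.1 % by mass (> 8.5 % by mass), the calcium hypochlorite falls in Class 5.1.
Total Class 5.1: (two 0.2 oz packs = 11.36 g) + (two 0.4 oz packs = 22.72 g) = 34.08 g.
34.08 g is within the express courier limit of 50 g for Class 5.1.

Yes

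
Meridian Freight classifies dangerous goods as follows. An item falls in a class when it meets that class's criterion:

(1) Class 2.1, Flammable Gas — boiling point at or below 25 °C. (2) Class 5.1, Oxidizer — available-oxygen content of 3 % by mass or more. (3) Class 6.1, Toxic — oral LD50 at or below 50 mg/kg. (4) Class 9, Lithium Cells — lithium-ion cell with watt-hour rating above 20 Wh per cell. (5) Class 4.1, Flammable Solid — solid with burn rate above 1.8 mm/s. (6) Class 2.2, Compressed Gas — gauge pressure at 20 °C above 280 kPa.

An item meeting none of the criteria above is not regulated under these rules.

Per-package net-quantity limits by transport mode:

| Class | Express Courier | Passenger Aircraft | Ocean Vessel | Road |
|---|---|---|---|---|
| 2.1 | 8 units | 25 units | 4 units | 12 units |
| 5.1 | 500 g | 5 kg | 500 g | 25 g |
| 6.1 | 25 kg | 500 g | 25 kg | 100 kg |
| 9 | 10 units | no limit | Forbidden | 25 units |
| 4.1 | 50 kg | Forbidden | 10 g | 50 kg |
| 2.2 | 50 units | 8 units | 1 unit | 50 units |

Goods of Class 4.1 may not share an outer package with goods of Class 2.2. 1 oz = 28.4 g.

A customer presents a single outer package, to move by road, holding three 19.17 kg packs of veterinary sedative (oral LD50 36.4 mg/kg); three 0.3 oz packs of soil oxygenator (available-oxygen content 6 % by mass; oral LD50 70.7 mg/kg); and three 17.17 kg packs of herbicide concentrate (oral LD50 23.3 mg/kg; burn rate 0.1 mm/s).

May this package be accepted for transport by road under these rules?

With oral LD50 36.4 mg/kg (≤ 50 mg/kg), the veterinary sedative falls in Class 6.1.
With available-oxygen content 6 % by mass (≥ 3 % by mass), the soil oxygenator falls in Class 5.1.
The herbicide concentrate has oral LD50 23.3 mg/kg, which is ≤ 50 mg/kg, so it is Class 6.1 (Toxic).
Total Class 6.1: (three 19.17 kg packs = 57.51 kg) + (three 17.17 kg packs = 51.51 kg) = 109.02 kg.
109.02 kg exceeds the road limit of 100 kg for Class 6.1.
Class 5.1 quantity: three 0.3 oz packs = 25.56 g.
25.56 g exceeds the road limit of 25 g for Class 5.1.
The segregation rule (Class 4.1 with Class 2.2) does not apply to Class 6.1 with Class 5.1.

No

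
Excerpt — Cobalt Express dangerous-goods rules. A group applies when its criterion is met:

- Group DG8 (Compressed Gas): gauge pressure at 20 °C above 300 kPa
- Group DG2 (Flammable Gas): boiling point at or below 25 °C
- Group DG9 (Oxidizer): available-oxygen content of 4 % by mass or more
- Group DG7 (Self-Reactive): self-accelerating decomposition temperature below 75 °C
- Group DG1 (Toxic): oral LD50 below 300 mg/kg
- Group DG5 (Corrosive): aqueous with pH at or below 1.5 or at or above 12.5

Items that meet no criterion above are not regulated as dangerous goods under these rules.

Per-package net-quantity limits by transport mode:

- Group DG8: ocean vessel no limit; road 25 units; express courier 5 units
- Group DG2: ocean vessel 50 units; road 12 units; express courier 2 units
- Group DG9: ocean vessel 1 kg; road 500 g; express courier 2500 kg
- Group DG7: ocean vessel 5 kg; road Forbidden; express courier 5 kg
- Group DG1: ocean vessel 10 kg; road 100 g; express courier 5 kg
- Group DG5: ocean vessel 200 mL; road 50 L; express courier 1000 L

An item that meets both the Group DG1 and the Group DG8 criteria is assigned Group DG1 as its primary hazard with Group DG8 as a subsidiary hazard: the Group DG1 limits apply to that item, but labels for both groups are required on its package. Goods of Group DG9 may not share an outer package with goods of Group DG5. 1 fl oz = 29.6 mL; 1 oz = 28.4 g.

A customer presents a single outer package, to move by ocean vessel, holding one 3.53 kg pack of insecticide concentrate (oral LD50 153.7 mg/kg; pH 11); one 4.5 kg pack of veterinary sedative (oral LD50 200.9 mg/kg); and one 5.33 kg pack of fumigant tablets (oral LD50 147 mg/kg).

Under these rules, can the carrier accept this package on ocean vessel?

No

With oral LD50 153.7 mg/kg (< 300 mg/kg), the insecticide concentrate falls in Group DG1.
The veterinary sedative has oral LD50 200.9 mg/kg, which is < 300 mg/kg, so it is Group DG1 (Toxic).
With oral LD50 147 mg/kg (< 300 mg/kg), the fumigant tablets fall in Group DG1.
Group DG1 net quantity: 3.53 kg + 4.5 kg + 5.33 kg = 13.36 kg.
13.36 kg > 10 kg (ocean vessel limit, Group DG1) — over the limit.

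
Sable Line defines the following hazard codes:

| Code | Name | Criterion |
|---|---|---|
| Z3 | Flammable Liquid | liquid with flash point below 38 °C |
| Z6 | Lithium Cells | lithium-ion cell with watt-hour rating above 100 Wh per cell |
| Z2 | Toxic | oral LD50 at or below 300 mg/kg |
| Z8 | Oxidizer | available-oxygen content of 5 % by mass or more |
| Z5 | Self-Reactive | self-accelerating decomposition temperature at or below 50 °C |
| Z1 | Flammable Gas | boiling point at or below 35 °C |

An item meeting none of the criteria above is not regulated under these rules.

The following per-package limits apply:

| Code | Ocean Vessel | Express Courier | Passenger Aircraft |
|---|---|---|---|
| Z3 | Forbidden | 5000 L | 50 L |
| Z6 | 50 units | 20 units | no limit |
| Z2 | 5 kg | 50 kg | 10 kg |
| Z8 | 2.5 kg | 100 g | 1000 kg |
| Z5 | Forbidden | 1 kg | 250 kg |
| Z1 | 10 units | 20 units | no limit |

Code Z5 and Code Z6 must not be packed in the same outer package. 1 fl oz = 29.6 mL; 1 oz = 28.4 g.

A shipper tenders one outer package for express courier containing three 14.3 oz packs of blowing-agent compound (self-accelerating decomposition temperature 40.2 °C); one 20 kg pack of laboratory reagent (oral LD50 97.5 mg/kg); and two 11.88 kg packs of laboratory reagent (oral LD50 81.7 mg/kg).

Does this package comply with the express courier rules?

No

Self-accelerating decomposition temperature 40.2 °C meets the Code Z5 criterion (Self-Reactive), so the blowing-agent compound is Code Z5.
Laboratory reagent: oral LD50 97.5 mg/kg ≤ 300 mg/kg → Code Z2 (Toxic).
With oral LD50 81.7 mg/kg (≤ 300 mg/kg), the laboratory reagent falls in Code Z2.
Code Z5 quantity: three 14.3 oz packs = 1218.36 g.
1218.36 g > 1 kg (express courier limit, Code Z5) — over the limit.
Total Code Z2: 20 kg + (two 11.88 kg packs = 23.76 kg) = 43.76 kg.
43.76 kg is within the express courier limit of 50 kg for Code Z2.
The segregation rule (Code Z5 with Code Z6) does not apply to Code Z5 with Code Z2.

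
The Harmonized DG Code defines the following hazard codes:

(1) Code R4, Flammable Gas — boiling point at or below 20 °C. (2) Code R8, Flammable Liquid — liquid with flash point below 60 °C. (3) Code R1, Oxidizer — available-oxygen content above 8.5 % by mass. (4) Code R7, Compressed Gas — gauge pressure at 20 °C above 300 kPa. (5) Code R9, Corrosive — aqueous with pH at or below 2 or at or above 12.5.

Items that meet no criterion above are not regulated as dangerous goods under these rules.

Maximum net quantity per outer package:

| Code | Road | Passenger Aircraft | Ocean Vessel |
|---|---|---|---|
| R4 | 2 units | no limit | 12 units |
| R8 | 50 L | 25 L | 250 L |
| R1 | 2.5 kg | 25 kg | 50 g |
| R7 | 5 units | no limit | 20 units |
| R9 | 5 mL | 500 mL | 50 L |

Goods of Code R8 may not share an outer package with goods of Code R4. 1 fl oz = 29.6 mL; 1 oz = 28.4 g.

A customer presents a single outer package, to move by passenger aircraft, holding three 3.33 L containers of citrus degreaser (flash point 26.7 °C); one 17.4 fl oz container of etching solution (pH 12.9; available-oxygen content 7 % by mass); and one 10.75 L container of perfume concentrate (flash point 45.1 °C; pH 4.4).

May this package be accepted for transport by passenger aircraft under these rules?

No

Flash point 26.7 °C meets the Code R8 criterion (Flammable Liquid), so the citrus degreaser is Code R8.
The etching solution has pH 12.9, which is ≥ 12.5, so it is Code R9 (Corrosive).
Flash point 45.1 °C meets the Code R8 criterion (Flammable Liquid), so the perfume concentrate is Code R8.
Code R9 quantity: one 17.4 fl oz container = 515.04 mL.
515.04 mL > 500 mL (passenger aircraft limit, Code R9) — over the limit.
Code R8 net quantity: (three 3.33 L containers = 9.99 L) + 10.75 L = 20.74 L.
20.74 L is within the passenger aircraft limit of 25 L for Code R8.
The segregation rule (Code R8 with Code R4) does not apply to Code R9 with Code R8.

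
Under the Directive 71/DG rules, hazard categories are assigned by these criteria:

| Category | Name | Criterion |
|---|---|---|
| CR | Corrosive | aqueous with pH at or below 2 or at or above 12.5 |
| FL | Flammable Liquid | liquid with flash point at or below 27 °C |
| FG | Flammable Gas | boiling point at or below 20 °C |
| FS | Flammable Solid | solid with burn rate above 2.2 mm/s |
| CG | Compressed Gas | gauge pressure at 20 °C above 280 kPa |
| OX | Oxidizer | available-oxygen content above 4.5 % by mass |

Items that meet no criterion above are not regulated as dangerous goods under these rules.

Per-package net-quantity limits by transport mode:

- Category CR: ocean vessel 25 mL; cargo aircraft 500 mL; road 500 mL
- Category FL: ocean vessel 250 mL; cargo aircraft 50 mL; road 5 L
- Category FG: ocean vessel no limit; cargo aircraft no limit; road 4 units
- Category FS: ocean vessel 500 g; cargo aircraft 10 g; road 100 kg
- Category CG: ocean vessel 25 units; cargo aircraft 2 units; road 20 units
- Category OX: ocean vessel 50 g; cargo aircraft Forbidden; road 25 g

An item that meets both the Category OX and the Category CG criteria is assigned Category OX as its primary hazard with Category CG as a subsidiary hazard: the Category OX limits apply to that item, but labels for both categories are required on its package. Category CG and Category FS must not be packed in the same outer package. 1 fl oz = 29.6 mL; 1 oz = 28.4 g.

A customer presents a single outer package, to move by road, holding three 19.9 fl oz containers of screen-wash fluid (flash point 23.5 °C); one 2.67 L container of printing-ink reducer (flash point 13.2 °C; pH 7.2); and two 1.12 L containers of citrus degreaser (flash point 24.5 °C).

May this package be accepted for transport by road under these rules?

No

With flash point 23.5 °C (≤ 27 °C), the screen-wash fluid falls in Category FL.
With flash point 13.2 °C (≤ 27 °C), the printing-ink reducer falls in Category FL.
Flash point 24.5 °C meets the Category FL criterion (Flammable Liquid), so the citrus degreaser is Category FL.
Category FL net quantity: (three 19.9 fl oz containers = 1767.12 mL) + 2.67 L + (two 1.12 L containers = 2.24 L) = 6677.12 mL.
6677.12 mL > 5 L (road limit, Category FL) — over the limit.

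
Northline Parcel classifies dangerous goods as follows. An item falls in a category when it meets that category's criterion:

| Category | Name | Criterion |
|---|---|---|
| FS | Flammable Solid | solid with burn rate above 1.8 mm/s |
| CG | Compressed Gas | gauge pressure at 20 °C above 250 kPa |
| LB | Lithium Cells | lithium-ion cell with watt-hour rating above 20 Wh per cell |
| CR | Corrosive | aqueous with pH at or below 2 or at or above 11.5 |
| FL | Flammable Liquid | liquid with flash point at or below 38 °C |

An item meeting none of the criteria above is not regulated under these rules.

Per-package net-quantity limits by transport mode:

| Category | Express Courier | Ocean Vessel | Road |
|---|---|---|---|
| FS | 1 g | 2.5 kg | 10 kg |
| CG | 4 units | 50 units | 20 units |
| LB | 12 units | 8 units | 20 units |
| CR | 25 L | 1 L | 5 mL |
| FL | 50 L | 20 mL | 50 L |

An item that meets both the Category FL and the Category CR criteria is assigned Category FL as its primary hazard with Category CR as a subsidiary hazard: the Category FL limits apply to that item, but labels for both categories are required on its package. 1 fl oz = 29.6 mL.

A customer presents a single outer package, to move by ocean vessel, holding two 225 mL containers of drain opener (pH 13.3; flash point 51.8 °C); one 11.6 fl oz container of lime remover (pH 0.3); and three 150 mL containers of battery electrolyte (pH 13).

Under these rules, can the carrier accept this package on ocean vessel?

No

Drain opener: pH 13.3 ≥ 11.5 → Category CR (Corrosive).
The lime remover has pH 0.3, which is ≤ 2, so it is Category CR (Corrosive).
The battery electrolyte has pH 13, which is ≥ 11.5, so it is Category CR (Corrosive).
Total Category CR: (two 225 mL containers = 450 mL) + (one 11.6 fl oz container = 343.36 mL) + (three 150 mL containers = 450 mL) = 1243.36 mL.
1243.36 mL > 1 L (ocean vessel limit, Category CR) — over the limit.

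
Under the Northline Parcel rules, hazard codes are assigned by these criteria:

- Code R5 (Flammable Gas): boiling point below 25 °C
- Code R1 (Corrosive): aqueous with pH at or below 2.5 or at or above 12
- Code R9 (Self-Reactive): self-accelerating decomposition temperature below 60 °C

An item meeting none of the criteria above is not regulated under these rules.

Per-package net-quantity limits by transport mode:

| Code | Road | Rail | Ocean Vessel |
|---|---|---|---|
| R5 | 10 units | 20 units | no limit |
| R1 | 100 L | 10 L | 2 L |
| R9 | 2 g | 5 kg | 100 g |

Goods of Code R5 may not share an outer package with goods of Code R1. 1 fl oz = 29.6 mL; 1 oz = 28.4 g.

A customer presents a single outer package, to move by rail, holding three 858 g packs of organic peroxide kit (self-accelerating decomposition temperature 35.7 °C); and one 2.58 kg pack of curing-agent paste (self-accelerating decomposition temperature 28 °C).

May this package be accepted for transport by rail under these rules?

No

Self-accelerating decomposition temperature 35.7 °C meets the Code R9 criterion (Self-Reactive), so the organic peroxide kit is Code R9.
With self-accelerating decomposition temperature 28 °C (< 60 °C), the curing-agent paste falls in Code R9.
Total Code R9: (three 858 g packs = 2.574 kg) + 2.58 kg = 5.154 kg.
5.154 kg exceeds the rail limit of 5 kg for Code R9.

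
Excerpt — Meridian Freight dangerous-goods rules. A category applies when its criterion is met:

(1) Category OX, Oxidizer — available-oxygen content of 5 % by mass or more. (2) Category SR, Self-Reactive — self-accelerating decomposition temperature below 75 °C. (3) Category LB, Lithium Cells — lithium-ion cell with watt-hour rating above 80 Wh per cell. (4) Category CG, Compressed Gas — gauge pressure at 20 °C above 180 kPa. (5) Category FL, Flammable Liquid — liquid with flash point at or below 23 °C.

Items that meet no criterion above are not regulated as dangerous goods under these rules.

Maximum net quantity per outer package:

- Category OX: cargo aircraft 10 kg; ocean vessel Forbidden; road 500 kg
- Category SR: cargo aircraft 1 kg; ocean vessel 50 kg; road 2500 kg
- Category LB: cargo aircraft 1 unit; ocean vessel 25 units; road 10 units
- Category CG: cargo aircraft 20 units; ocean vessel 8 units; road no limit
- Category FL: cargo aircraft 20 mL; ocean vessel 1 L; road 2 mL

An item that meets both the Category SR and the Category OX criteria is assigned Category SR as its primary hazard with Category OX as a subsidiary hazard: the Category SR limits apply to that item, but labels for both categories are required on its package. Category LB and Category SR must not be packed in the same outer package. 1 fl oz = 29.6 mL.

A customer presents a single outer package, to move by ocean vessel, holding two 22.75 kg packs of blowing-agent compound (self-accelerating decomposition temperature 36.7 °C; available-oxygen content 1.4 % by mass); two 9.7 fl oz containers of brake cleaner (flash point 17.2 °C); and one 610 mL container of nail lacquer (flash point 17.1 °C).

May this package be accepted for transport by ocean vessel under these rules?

The blowing-agent compound has self-accelerating decomposition temperature 36.7 °C, which is < 75 °C, so it is Category SR (Self-Reactive).
Flash point 17.2 °C meets the Category FL criterion (Flammable Liquid), so the brake cleaner is Category FL.
Nail lacquer: flash point 17.1 °C ≤ 23 °C → Category FL (Flammable Liquid).
Total Category FL: (two 9.7 fl oz containers = 574.24 mL) + 610 mL = 1184.24 mL.
That exceeds the Category FL ocean vessel limit of 1 L.
Category SR quantity: two 22.75 kg packs = 45.5 kg.
45.5 kg is within the ocean vessel limit of 50 kg for Category SR.
The segregation rule (Category LB with Category SR) does not apply to Category FL with Category SR.

No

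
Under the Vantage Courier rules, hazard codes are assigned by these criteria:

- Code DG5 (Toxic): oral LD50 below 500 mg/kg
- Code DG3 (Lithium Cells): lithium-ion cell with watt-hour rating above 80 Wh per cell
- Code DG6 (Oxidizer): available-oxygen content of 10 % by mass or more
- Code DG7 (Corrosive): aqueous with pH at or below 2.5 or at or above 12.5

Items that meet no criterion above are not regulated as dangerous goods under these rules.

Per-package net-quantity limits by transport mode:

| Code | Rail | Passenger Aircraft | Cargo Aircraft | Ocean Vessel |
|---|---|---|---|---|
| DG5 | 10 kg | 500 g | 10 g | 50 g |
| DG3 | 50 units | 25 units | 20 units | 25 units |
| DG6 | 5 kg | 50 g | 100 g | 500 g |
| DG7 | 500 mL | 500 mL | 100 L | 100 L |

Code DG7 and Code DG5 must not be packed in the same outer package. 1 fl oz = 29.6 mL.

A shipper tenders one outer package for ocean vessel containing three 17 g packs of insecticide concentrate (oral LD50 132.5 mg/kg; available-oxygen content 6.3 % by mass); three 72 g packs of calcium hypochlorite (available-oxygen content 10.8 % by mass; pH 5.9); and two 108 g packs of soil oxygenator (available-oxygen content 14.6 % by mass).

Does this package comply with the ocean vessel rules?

No

Oral LD50 132.5 mg/kg meets the Code DG5 criterion (Toxic), so the insecticide concentrate is Code DG5.
The calcium hypochlorite has available-oxygen content 10.8 % by mass, which is ≥ 10 % by mass, so it is Code DG6 (Oxidizer).
The soil oxygenator has available-oxygen content 14.6 % by mass, which is ≥ 10 % by mass, so it is Code DG6 (Oxidizer).
Code DG6 net quantity: (three 72 g packs = 216 g) + (two 108 g packs = 216 g) = 432 g.
432 g is within the ocean vessel limit of 500 g for Code DG6.
Code DG5 quantity: three 17 g packs = 51 g.
That exceeds the Code DG5 ocean vessel limit of 50 g.
The segregation rule (Code DG7 with Code DG5) does not apply to Code DG6 with Code DG5.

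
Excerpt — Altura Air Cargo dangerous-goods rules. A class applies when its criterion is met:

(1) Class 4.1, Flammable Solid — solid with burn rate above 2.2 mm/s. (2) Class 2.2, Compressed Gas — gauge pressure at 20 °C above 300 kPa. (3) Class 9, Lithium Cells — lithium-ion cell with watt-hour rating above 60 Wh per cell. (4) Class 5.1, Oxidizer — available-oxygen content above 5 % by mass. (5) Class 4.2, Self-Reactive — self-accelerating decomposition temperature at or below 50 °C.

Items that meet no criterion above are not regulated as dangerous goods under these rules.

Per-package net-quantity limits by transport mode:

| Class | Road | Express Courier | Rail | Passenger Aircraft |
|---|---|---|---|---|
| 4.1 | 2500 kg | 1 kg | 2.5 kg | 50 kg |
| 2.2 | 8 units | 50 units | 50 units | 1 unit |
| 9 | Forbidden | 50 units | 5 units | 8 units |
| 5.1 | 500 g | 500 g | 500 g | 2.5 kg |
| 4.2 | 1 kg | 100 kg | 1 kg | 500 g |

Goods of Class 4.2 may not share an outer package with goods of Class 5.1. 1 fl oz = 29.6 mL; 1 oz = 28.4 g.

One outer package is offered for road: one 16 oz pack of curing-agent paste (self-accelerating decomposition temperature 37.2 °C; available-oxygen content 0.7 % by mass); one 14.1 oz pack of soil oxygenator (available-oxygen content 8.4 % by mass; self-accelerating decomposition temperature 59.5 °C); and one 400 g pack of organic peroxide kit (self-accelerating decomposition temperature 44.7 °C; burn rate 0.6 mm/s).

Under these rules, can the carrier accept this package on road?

No

Curing-agent paste: self-accelerating decomposition temperature 37.2 °C ≤ 50 °C → Class 4.2 (Self-Reactive).
With available-oxygen content 8.4 % by mass (> 5 % by mass), the soil oxygenator falls in Class 5.1.
With self-accelerating decomposition temperature 44.7 °C (≤ 50 °C), the organic peroxide kit falls in Class 4.2.
Total Class 4.2: (one 16 oz pack = 454.4 g) + 400 g = 854.4 g.
854.4 g ≤ 1 kg (road limit, Class 4.2) — within limit.
Class 5.1 quantity: one 14.1 oz pack = 400.44 g.
That is within the Class 5.1 road limit of 500 g.
Class 4.2 and Class 5.1 may not share an outer package.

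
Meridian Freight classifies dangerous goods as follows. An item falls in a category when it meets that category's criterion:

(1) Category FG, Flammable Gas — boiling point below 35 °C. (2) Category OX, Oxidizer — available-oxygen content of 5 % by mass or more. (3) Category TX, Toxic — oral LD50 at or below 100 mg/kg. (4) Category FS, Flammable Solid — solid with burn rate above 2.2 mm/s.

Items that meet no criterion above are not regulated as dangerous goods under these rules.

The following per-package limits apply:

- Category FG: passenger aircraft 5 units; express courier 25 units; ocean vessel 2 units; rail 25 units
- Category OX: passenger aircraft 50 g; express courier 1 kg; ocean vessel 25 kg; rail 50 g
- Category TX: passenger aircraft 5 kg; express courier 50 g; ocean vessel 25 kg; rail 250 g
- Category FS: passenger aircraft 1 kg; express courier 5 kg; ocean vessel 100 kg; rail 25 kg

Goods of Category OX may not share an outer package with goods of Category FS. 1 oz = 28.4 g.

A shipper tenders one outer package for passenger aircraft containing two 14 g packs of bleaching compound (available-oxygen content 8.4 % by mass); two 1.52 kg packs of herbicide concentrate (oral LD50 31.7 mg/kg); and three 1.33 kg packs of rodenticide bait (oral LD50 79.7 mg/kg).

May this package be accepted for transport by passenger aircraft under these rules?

No

The bleaching compound has available-oxygen content 8.4 % by mass, which is ≥ 5 % by mass, so it is Category OX (Oxidizer).
Herbicide concentrate: oral LD50 31.7 mg/kg ≤ 100 mg/kg → Category TX (Toxic).
The rodenticide bait has oral LD50 79.7 mg/kg, which is ≤ 100 mg/kg, so it is Category TX (Toxic).
Category OX quantity: two 14 g packs = 28 g.
That is within the Category OX passenger aircraft limit of 50 g.
Total Category TX: (two 1.52 kg packs = 3.04 kg) + (three 1.33 kg packs = 3.99 kg) = 7.03 kg.
That exceeds the Category TX passenger aircraft limit of 5 kg.
The segregation rule (Category OX with Category FS) does not apply to Category OX with Category TX.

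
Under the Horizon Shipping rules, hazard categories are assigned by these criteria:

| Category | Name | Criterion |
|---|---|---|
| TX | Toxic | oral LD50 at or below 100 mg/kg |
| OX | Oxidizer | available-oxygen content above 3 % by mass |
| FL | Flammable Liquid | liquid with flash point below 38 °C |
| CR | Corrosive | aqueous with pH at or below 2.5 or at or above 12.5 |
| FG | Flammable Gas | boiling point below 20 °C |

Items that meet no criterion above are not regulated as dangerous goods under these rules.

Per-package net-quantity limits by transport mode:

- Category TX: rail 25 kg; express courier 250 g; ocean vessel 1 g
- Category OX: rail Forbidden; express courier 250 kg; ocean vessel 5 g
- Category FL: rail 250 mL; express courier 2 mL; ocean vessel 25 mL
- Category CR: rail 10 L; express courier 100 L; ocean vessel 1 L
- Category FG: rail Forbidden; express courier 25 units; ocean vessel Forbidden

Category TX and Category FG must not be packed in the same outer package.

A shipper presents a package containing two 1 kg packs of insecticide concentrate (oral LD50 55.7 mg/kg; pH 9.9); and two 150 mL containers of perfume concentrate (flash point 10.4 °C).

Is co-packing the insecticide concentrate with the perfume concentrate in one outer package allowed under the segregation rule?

Insecticide concentrate: oral LD50 55.7 mg/kg ≤ 100 mg/kg → Category TX (Toxic).
Flash point 10.4 °C meets the Category FL criterion (Flammable Liquid), so the perfume concentrate is Category FL.
No segregation rule bars Category TX with Category FL.

Yes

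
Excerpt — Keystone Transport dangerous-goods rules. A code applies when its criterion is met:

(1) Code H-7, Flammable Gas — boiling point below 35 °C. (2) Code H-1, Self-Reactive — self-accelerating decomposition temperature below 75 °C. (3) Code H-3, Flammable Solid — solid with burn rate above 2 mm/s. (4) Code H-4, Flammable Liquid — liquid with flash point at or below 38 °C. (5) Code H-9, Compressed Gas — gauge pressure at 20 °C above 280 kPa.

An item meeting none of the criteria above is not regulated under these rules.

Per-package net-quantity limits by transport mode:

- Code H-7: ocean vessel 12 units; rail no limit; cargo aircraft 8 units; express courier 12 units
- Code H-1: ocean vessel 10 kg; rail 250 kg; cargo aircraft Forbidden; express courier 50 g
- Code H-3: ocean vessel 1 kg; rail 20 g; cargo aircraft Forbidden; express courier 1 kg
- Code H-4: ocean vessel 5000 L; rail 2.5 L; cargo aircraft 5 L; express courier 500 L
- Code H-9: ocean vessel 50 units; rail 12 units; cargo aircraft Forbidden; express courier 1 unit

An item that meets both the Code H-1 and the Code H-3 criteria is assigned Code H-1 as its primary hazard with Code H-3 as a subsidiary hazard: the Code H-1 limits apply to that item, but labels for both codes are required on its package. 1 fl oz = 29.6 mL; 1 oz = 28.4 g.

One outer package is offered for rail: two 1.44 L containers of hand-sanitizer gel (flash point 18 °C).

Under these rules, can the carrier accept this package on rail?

No

Flash point 18 °C meets the Code H-4 criterion (Flammable Liquid), so the hand-sanitizer gel is Code H-4.
Code H-4 quantity: two 1.44 L containers = 2.88 L.
2.88 L > 2.5 L (rail limit, Code H-4) — over the limit.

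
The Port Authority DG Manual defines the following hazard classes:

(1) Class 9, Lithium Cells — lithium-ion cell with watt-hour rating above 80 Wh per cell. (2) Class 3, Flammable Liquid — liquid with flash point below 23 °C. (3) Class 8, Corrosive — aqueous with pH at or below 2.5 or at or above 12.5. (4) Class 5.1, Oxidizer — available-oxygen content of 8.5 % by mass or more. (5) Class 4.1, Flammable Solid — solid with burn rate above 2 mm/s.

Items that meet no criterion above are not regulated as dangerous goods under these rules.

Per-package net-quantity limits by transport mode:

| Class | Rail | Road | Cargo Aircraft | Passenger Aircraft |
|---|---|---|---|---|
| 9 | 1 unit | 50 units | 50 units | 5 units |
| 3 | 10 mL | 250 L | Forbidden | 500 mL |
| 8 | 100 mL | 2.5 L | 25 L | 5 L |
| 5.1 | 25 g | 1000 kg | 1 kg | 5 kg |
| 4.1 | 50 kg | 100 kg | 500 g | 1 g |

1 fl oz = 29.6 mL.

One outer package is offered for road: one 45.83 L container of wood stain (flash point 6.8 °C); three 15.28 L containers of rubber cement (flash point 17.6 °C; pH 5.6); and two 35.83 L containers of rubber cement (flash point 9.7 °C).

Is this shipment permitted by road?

Yes

The wood stain has flash point 6.8 °C, which is < 23 °C, so it is Class 3 (Flammable Liquid).
Flash point 17.6 °C meets the Class 3 criterion (Flammable Liquid), so the rubber cement is Class 3.
Flash point 9.7 °C meets the Class 3 criterion (Flammable Liquid), so the rubber cement is Class 3.
Total Class 3: 45.83 L + (three 15.28 L containers = 45.84 L) + (two 35.83 L containers = 71.66 L) = 163.33 L.
That is within the Class 3 road limit of 250 L.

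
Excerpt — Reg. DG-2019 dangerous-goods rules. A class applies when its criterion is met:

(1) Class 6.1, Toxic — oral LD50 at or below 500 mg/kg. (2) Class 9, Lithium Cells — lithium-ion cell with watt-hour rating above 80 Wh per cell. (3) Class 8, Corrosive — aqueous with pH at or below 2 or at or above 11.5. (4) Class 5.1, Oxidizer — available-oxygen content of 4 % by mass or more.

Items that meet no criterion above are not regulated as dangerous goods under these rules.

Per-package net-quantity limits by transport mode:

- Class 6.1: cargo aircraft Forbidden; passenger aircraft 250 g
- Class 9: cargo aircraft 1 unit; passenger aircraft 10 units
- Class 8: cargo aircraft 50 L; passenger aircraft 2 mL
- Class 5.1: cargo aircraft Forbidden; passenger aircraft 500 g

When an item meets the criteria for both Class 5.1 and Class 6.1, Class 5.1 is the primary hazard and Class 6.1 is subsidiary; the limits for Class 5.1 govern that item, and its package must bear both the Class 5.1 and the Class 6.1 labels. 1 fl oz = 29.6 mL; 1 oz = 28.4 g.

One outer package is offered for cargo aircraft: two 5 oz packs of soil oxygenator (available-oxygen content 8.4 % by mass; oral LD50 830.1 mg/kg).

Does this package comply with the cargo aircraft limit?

No

Soil oxygenator: available-oxygen content 8.4 % by mass ≥ 4 % by mass → Class 5.1 (Oxidizer).
Class 5.1 quantity: two 5 oz packs = 284 g.
By cargo aircraft, Class 5.1 is Forbidden regardless of quantity.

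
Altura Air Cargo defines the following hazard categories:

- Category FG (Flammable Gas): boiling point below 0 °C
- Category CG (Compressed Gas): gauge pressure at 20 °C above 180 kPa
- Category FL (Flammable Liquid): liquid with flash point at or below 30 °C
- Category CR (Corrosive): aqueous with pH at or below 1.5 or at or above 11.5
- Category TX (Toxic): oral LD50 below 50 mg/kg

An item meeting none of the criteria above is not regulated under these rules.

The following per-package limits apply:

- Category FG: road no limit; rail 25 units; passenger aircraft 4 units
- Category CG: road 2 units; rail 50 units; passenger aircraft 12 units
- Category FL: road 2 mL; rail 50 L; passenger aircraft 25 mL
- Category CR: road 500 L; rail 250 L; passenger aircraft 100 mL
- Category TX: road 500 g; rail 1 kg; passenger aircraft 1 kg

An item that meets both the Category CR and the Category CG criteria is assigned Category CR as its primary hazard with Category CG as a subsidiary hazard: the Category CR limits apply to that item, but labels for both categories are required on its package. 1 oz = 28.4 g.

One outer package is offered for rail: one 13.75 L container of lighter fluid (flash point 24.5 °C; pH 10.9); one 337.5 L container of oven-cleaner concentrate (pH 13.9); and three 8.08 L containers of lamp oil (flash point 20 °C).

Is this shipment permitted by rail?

Flash point 24.5 °C meets the Category FL criterion (Flammable Liquid), so the lighter fluid is Category FL.
pH 13.9 meets the Category CR criterion (Corrosive), so the oven-cleaner concentrate is Category CR.
Lamp oil: flash point 20 °C ≤ 30 °C → Category FL (Flammable Liquid).
Total Category FL: 13.75 L + (three 8.08 L containers = 24.24 L) = 37.99 L.
That is within the Category FL rail limit of 50 L.
Category CR quantity: 337.5 L.
337.5 L exceeds the rail limit of 250 L for Category CR.

No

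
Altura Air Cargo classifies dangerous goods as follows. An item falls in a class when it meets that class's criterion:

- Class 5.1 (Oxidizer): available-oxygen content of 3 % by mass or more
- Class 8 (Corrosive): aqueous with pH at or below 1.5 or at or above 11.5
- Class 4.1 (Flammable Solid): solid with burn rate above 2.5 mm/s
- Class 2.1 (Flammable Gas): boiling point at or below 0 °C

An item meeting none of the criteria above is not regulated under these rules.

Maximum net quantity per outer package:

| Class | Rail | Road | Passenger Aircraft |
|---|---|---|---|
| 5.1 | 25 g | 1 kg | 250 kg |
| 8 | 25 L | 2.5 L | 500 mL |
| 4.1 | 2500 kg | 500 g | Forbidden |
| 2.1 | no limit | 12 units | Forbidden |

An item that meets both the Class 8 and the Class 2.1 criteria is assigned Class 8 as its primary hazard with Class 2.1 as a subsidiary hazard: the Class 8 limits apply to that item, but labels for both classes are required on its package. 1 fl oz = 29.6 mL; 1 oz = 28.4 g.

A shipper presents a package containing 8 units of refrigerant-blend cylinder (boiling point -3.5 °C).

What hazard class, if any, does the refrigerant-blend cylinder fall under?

Class 2.1

Refrigerant-blend cylinder: boiling point -3.5 °C ≤ 0 °C → Class 2.1 (Flammable Gas).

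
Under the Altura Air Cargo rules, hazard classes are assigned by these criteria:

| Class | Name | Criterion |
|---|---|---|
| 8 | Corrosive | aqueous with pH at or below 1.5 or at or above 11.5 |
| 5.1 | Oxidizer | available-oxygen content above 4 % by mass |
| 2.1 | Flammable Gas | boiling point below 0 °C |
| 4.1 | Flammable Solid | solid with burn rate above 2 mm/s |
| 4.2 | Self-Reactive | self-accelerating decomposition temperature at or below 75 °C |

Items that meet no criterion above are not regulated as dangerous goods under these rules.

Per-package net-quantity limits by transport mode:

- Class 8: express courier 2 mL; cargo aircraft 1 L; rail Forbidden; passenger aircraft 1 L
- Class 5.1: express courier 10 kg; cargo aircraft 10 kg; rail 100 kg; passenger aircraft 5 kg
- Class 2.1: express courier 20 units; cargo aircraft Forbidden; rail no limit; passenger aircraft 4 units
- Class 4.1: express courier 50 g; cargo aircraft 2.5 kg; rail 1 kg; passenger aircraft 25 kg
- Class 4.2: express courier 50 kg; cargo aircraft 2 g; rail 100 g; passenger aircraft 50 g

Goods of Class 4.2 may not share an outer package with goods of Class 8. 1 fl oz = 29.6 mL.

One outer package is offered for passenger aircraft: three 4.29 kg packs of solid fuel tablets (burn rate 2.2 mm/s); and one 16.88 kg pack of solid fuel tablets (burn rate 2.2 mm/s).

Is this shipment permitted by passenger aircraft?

No

The solid fuel tablets have burn rate 2.2 mm/s, which is > 2 mm/s, so they are Class 4.1 (Flammable Solid).
The solid fuel tablets have burn rate 2.2 mm/s, which is > 2 mm/s, so they are Class 4.1 (Flammable Solid).
Total Class 4.1: (three 4.29 kg packs = 12.87 kg) + 16.88 kg = 29.75 kg.
That exceeds the Class 4.1 passenger aircraft limit of 25 kg.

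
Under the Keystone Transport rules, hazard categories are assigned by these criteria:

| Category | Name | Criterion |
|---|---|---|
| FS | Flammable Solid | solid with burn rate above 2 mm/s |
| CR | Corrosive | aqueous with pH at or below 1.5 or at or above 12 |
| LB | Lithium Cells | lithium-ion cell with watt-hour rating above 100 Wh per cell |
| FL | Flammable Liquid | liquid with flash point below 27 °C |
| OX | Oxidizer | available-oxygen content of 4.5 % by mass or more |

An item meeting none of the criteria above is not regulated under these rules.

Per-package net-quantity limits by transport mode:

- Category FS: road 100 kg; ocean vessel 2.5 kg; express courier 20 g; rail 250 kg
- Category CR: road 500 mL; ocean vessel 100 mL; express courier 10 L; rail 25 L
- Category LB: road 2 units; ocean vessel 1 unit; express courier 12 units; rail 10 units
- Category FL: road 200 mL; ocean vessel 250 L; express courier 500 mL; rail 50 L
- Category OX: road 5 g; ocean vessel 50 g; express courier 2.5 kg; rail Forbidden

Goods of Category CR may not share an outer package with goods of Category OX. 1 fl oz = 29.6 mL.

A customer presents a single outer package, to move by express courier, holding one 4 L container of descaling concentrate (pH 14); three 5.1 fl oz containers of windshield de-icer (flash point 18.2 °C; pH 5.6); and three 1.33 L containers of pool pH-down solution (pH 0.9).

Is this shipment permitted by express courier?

Yes

pH 14 meets the Category CR criterion (Corrosive), so the descaling concentrate is Category CR.
Flash point 18.2 °C meets the Category FL criterion (Flammable Liquid), so the windshield de-icer is Category FL.
The pool pH-down solution has pH 0.9, which is ≤ 1.5, so it is Category CR (Corrosive).
Category FL quantity: three 5.1 fl oz containers = 452.88 mL.
452.88 mL is within the express courier limit of 500 mL for Category FL.
Category CR net quantity: 4 L + (three 1.33 L containers = 3.99 L) = 7.99 L.
7.99 L is within the express courier limit of 10 L for Category CR.
The segregation rule (Category CR with Category OX) does not apply to Category FL with Category CR.
Every hazard category is within its express courier limit and no segregation rule is violated.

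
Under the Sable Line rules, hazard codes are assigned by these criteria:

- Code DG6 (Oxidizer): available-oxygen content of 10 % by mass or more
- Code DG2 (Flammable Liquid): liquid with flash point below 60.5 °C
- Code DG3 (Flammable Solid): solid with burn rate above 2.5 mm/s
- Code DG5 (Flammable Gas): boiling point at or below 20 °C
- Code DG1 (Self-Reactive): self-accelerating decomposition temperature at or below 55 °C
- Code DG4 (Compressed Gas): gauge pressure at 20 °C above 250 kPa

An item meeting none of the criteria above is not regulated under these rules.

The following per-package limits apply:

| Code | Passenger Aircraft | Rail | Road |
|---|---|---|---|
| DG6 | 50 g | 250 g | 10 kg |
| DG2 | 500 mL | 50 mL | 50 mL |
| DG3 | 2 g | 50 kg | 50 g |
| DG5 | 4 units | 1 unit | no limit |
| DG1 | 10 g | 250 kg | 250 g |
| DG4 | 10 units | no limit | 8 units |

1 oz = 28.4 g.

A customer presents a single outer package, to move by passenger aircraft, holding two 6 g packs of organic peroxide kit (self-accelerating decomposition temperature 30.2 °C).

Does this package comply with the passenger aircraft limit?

Organic peroxide kit: self-accelerating decomposition temperature 30.2 °C ≤ 55 °C → Code DG1 (Self-Reactive).
Code DG1 quantity: two 6 g packs = 12 g.
12 g exceeds the passenger aircraft limit of 10 g for Code DG1.

No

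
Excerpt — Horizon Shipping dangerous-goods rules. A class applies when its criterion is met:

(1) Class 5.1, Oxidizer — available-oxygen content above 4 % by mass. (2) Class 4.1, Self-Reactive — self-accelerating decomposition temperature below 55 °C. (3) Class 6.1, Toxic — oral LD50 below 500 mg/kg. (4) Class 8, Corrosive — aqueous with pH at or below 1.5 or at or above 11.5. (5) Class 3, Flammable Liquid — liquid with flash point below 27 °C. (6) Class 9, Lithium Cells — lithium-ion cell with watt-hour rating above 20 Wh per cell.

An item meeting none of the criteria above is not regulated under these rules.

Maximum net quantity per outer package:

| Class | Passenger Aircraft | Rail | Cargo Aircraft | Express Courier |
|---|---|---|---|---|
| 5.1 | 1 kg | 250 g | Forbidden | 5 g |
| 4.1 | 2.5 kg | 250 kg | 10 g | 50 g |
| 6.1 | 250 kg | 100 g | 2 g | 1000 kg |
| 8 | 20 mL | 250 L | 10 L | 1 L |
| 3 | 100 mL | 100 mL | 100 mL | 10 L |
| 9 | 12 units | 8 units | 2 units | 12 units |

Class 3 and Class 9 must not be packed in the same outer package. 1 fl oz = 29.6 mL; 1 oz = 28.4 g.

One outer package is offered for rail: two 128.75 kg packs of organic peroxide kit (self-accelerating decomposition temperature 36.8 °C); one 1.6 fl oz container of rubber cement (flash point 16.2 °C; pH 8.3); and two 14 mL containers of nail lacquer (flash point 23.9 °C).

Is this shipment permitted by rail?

No

Organic peroxide kit: self-accelerating decomposition temperature 36.8 °C < 55 °C → Class 4.1 (Self-Reactive).
The rubber cement has flash point 16.2 °C, which is < 27 °C, so it is Class 3 (Flammable Liquid).
Nail lacquer: flash point 23.9 °C < 27 °C → Class 3 (Flammable Liquid).
Class 3 net quantity: (one 1.6 fl oz container = 47.36 mL) + (two 14 mL containers = 28 mL) = 75.36 mL.
75.36 mL ≤ 100 mL (rail limit, Class 3) — within limit.
Class 4.1 quantity: two 128.75 kg packs = 257.5 kg.
257.5 kg exceeds the rail limit of 250 kg for Class 4.1.
The segregation rule (Class 3 with Class 9) does not apply to Class 3 with Class 4.1.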